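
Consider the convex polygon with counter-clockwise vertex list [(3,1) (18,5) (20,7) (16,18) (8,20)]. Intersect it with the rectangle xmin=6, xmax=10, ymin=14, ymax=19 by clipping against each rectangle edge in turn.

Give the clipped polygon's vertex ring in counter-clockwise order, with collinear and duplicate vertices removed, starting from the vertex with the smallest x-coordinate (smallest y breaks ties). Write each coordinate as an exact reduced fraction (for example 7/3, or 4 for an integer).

Clipped polygon: [(122/19,14) (10,14) (10,19) (147/19,19)]

1. After x ≥ 6: [(6,62/5) (6,9/5) (18,5) (20,7) (16,18) (8,20)]
2. After x ≤ 10: [(6,62/5) (6,9/5) (10,43/15) (10,39/2) (8,20)]
3. After y ≥ 14: [(122/19,14) (10,14) (10,39/2) (8,20)]
4. After y ≤ 19: [(147/19,19) (122/19,14) (10,14) (10,19)]
5. Canonical ring: [(122/19,14) (10,14) (10,19) (147/19,19)]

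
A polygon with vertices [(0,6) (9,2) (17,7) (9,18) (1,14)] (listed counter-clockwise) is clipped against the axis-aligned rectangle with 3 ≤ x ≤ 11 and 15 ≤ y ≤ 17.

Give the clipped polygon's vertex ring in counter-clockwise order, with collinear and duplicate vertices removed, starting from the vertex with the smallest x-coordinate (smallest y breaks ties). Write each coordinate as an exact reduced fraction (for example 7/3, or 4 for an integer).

1. After x ≥ 3: [(3,14/3) (9,2) (17,7) (9,18) (3,15)]
2. After x ≤ 11: [(3,14/3) (9,2) (11,13/4) (11,61/4) (9,18) (3,15)]
3. After y ≥ 15: [(3,15) (11,15) (11,61/4) (9,18) (3,15)]
4. After y ≤ 17: [(3,15) (11,15) (11,61/4) (107/11,17) (7,17) (3,15)]
5. Canonical ring: [(3,15) (11,15) (11,61/4) (107/11,17) (7,17)]

Clipped polygon: [(3,15) (11,15) (11,61/4) (107/11,17) (7,17)]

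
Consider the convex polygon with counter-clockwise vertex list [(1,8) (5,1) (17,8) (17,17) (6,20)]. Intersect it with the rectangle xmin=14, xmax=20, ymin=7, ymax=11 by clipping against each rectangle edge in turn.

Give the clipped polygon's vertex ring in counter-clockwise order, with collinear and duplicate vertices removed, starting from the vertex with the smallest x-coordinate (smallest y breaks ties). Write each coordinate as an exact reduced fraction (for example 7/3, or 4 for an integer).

Clipped polygon: [(14,7) (107/7,7) (17,8) (17,11) (14,11)]

1. After x ≥ 14: [(14,25/4) (17,8) (17,17) (14,196/11)]
2. After x ≤ 20: [(14,25/4) (17,8) (17,17) (14,196/11)]
3. After y ≥ 7: [(14,7) (107/7,7) (17,8) (17,17) (14,196/11)]
4. After y ≤ 11: [(14,11) (14,7) (107/7,7) (17,8) (17,11)]
5. Canonical ring: [(14,7) (107/7,7) (17,8) (17,11) (14,11)]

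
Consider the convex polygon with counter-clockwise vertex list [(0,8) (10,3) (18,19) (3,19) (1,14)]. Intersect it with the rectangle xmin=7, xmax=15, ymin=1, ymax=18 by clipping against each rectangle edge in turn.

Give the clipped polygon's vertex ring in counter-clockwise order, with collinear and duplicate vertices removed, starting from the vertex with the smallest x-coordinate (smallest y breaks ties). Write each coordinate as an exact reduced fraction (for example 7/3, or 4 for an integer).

Clipped polygon: [(7,9/2) (10,3) (15,13) (15,18) (7,18)]

1. After x ≥ 7: [(7,9/2) (10,3) (18,19) (7,19)]
2. After x ≤ 15: [(7,9/2) (10,3) (15,13) (15,19) (7,19)]
3. After y ≥ 1: [(7,9/2) (10,3) (15,13) (15,19) (7,19)]
4. After y ≤ 18: [(7,18) (7,9/2) (10,3) (15,13) (15,18)]
5. Canonical ring: [(7,9/2) (10,3) (15,13) (15,18) (7,18)]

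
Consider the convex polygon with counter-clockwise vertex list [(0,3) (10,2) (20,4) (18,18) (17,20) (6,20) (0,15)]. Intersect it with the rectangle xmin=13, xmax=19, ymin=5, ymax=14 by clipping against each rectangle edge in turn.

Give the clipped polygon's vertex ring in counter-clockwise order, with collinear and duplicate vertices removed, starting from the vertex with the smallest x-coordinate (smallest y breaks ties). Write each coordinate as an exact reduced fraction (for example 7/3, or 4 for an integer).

Clipped polygon: [(13,5) (19,5) (19,11) (130/7,14) (13,14)]

1. After x ≥ 13: [(13,13/5) (20,4) (18,18) (17,20) (13,20)]
2. After x ≤ 19: [(13,13/5) (19,19/5) (19,11) (18,18) (17,20) (13,20)]
3. After y ≥ 5: [(13,5) (19,5) (19,11) (18,18) (17,20) (13,20)]
4. After y ≤ 14: [(13,14) (13,5) (19,5) (19,11) (130/7,14)]
5. Canonical ring: [(13,5) (19,5) (19,11) (130/7,14) (13,14)]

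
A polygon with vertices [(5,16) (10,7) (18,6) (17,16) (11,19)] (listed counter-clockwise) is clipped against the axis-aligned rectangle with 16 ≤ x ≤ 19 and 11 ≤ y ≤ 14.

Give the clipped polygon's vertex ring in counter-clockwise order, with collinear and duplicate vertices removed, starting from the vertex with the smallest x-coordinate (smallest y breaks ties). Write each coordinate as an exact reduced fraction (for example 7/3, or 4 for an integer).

Clipped polygon: [(16,11) (35/2,11) (86/5,14) (16,14)]

1. After x ≥ 16: [(16,25/4) (18,6) (17,16) (16,33/2)]
2. After x ≤ 19: [(16,25/4) (18,6) (17,16) (16,33/2)]
3. After y ≥ 11: [(16,11) (35/2,11) (17,16) (16,33/2)]
4. After y ≤ 14: [(16,14) (16,11) (35/2,11) (86/5,14)]
5. Canonical ring: [(16,11) (35/2,11) (86/5,14) (16,14)]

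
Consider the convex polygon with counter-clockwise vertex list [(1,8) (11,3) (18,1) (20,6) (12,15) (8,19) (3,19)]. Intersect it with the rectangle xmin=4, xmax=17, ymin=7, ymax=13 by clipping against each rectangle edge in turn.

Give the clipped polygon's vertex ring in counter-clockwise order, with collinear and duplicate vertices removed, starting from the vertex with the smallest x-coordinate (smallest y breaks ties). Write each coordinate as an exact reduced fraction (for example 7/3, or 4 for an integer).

Clipped polygon: [(4,7) (17,7) (17,75/8) (124/9,13) (4,13)]

1. After x ≥ 4: [(4,13/2) (11,3) (18,1) (20,6) (12,15) (8,19) (4,19)]
2. After x ≤ 17: [(4,13/2) (11,3) (17,9/7) (17,75/8) (12,15) (8,19) (4,19)]
3. After y ≥ 7: [(4,7) (17,7) (17,75/8) (12,15) (8,19) (4,19)]
4. After y ≤ 13: [(4,13) (4,7) (17,7) (17,75/8) (124/9,13)]
5. Canonical ring: [(4,7) (17,7) (17,75/8) (124/9,13) (4,13)]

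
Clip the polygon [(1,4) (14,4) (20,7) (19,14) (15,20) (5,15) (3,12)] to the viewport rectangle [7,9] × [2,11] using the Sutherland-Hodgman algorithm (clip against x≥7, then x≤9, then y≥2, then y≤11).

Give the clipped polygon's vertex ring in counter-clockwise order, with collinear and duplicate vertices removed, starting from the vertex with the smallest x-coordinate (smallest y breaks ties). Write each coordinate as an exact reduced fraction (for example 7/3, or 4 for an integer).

1. After x ≥ 7: [(7,4) (14,4) (20,7) (19,14) (15,20) (7,16)]
2. After x ≤ 9: [(7,4) (9,4) (9,17) (7,16)]
3. After y ≥ 2: [(7,4) (9,4) (9,17) (7,16)]
4. After y ≤ 11: [(7,11) (7,4) (9,4) (9,11)]
5. Canonical ring: [(7,4) (9,4) (9,11) (7,11)]

Clipped polygon: [(7,4) (9,4) (9,11) (7,11)]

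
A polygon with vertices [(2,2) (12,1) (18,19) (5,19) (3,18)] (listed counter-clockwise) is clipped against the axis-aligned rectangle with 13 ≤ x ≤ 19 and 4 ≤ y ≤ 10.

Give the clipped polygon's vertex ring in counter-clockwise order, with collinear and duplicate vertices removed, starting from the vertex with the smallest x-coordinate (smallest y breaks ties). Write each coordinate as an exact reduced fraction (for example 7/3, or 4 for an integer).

Clipped polygon: [(13,4) (15,10) (13,10)]

1. After x ≥ 13: [(13,4) (18,19) (13,19)]
2. After x ≤ 19: [(13,4) (18,19) (13,19)]
3. After y ≥ 4: [(13,4) (18,19) (13,19)]
4. After y ≤ 10: [(13,10) (13,4) (15,10)]
5. Canonical ring: [(13,4) (15,10) (13,10)]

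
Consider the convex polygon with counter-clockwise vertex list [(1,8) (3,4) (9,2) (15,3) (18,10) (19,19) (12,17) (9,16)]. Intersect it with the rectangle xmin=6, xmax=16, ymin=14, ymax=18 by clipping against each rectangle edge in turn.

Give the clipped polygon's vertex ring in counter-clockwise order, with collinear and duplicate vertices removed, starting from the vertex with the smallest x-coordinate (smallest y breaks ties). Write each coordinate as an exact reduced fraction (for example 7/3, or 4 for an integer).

Clipped polygon: [(7,14) (16,14) (16,18) (31/2,18) (12,17) (9,16)]

1. After x ≥ 6: [(6,13) (6,3) (9,2) (15,3) (18,10) (19,19) (12,17) (9,16)]
2. After x ≤ 16: [(6,13) (6,3) (9,2) (15,3) (16,16/3) (16,127/7) (12,17) (9,16)]
3. After y ≥ 14: [(7,14) (16,14) (16,127/7) (12,17) (9,16)]
4. After y ≤ 18: [(7,14) (16,14) (16,18) (31/2,18) (12,17) (9,16)]
5. Canonical ring: [(7,14) (16,14) (16,18) (31/2,18) (12,17) (9,16)]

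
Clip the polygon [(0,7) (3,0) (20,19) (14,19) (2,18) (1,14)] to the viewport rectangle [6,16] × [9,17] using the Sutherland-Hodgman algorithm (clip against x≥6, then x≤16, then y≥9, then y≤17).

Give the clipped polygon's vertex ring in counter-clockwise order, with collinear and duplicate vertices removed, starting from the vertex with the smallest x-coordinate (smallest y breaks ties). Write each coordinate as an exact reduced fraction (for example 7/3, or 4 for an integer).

Clipped polygon: [(6,9) (210/19,9) (16,247/17) (16,17) (6,17)]

1. After x ≥ 6: [(6,57/17) (20,19) (14,19) (6,55/3)]
2. After x ≤ 16: [(6,57/17) (16,247/17) (16,19) (14,19) (6,55/3)]
3. After y ≥ 9: [(6,9) (210/19,9) (16,247/17) (16,19) (14,19) (6,55/3)]
4. After y ≤ 17: [(6,17) (6,9) (210/19,9) (16,247/17) (16,17)]
5. Canonical ring: [(6,9) (210/19,9) (16,247/17) (16,17) (6,17)]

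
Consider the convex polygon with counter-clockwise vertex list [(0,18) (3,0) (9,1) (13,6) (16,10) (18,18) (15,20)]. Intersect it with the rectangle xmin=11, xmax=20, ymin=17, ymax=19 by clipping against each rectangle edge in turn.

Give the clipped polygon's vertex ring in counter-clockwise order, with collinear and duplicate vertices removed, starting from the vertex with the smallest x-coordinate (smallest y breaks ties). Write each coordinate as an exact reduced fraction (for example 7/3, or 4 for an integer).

1. After x ≥ 11: [(11,292/15) (11,7/2) (13,6) (16,10) (18,18) (15,20)]
2. After x ≤ 20: [(11,292/15) (11,7/2) (13,6) (16,10) (18,18) (15,20)]
3. After y ≥ 17: [(11,292/15) (11,17) (71/4,17) (18,18) (15,20)]
4. After y ≤ 19: [(11,19) (11,17) (71/4,17) (18,18) (33/2,19)]
5. Canonical ring: [(11,17) (71/4,17) (18,18) (33/2,19) (11,19)]

Clipped polygon: [(11,17) (71/4,17) (18,18) (33/2,19) (11,19)]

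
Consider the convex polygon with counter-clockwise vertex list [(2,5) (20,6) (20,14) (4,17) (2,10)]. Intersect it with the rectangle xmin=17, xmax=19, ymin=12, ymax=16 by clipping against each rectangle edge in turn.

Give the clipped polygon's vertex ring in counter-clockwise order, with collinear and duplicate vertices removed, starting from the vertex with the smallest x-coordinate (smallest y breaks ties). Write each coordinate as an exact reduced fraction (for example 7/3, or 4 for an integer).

1. After x ≥ 17: [(17,35/6) (20,6) (20,14) (17,233/16)]
2. After x ≤ 19: [(17,35/6) (19,107/18) (19,227/16) (17,233/16)]
3. After y ≥ 12: [(17,12) (19,12) (19,227/16) (17,233/16)]
4. After y ≤ 16: [(17,12) (19,12) (19,227/16) (17,233/16)]
5. Canonical ring: [(17,12) (19,12) (19,227/16) (17,233/16)]

Clipped polygon: [(17,12) (19,12) (19,227/16) (17,233/16)]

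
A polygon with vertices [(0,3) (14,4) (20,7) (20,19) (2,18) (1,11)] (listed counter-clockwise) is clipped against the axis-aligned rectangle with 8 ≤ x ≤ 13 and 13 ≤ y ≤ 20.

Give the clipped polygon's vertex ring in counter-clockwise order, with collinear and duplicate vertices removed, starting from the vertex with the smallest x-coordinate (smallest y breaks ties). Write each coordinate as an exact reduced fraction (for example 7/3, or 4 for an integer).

Clipped polygon: [(8,13) (13,13) (13,335/18) (8,55/3)]

1. After x ≥ 8: [(8,25/7) (14,4) (20,7) (20,19) (8,55/3)]
2. After x ≤ 13: [(8,25/7) (13,55/14) (13,335/18) (8,55/3)]
3. After y ≥ 13: [(8,13) (13,13) (13,335/18) (8,55/3)]
4. After y ≤ 20: [(8,13) (13,13) (13,335/18) (8,55/3)]
5. Canonical ring: [(8,13) (13,13) (13,335/18) (8,55/3)]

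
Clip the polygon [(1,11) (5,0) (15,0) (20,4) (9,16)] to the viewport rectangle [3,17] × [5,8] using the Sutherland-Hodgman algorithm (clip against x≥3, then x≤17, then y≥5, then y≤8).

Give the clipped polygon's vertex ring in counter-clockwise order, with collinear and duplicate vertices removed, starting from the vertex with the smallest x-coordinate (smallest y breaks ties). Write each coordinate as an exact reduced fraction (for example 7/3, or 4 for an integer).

1. After x ≥ 3: [(3,49/4) (3,11/2) (5,0) (15,0) (20,4) (9,16)]
2. After x ≤ 17: [(3,49/4) (3,11/2) (5,0) (15,0) (17,8/5) (17,80/11) (9,16)]
3. After y ≥ 5: [(3,49/4) (3,11/2) (35/11,5) (17,5) (17,80/11) (9,16)]
4. After y ≤ 8: [(3,8) (3,11/2) (35/11,5) (17,5) (17,80/11) (49/3,8)]
5. Canonical ring: [(3,11/2) (35/11,5) (17,5) (17,80/11) (49/3,8) (3,8)]

Clipped polygon: [(3,11/2) (35/11,5) (17,5) (17,80/11) (49/3,8) (3,8)]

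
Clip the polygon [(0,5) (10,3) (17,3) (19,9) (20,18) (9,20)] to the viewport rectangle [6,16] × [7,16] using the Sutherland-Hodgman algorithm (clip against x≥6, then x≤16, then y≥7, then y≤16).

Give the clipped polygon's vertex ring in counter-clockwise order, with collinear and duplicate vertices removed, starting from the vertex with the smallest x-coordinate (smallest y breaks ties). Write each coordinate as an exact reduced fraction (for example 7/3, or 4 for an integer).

Clipped polygon: [(6,7) (16,7) (16,16) (33/5,16) (6,15)]

1. After x ≥ 6: [(6,15) (6,19/5) (10,3) (17,3) (19,9) (20,18) (9,20)]
2. After x ≤ 16: [(6,15) (6,19/5) (10,3) (16,3) (16,206/11) (9,20)]
3. After y ≥ 7: [(6,15) (6,7) (16,7) (16,206/11) (9,20)]
4. After y ≤ 16: [(33/5,16) (6,15) (6,7) (16,7) (16,16)]
5. Canonical ring: [(6,7) (16,7) (16,16) (33/5,16) (6,15)]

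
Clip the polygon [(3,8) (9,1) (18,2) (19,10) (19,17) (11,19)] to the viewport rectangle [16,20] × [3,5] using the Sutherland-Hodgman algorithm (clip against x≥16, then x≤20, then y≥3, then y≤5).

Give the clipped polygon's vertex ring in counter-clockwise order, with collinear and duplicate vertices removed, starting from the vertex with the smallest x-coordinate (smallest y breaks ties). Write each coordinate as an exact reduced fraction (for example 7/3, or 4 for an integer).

1. After x ≥ 16: [(16,16/9) (18,2) (19,10) (19,17) (16,71/4)]
2. After x ≤ 20: [(16,16/9) (18,2) (19,10) (19,17) (16,71/4)]
3. After y ≥ 3: [(16,3) (145/8,3) (19,10) (19,17) (16,71/4)]
4. After y ≤ 5: [(16,5) (16,3) (145/8,3) (147/8,5)]
5. Canonical ring: [(16,3) (145/8,3) (147/8,5) (16,5)]

Clipped polygon: [(16,3) (145/8,3) (147/8,5) (16,5)]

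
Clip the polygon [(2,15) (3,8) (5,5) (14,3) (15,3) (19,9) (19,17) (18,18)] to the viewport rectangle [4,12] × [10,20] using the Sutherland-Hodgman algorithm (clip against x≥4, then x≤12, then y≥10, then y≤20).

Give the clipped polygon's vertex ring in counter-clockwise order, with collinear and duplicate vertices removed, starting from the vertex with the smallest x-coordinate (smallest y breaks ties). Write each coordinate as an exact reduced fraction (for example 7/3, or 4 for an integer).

Clipped polygon: [(4,10) (12,10) (12,135/8) (4,123/8)]

1. After x ≥ 4: [(4,123/8) (4,13/2) (5,5) (14,3) (15,3) (19,9) (19,17) (18,18)]
2. After x ≤ 12: [(12,135/8) (4,123/8) (4,13/2) (5,5) (12,31/9)]
3. After y ≥ 10: [(12,10) (12,135/8) (4,123/8) (4,10)]
4. After y ≤ 20: [(12,10) (12,135/8) (4,123/8) (4,10)]
5. Canonical ring: [(4,10) (12,10) (12,135/8) (4,123/8)]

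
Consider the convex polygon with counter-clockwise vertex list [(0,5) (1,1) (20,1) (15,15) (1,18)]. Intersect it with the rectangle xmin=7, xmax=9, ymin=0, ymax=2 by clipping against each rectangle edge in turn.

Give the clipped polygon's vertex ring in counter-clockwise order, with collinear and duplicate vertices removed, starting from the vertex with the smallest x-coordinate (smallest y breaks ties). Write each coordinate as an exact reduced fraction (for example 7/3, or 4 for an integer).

1. After x ≥ 7: [(7,1) (20,1) (15,15) (7,117/7)]
2. After x ≤ 9: [(7,1) (9,1) (9,114/7) (7,117/7)]
3. After y ≥ 0: [(7,1) (9,1) (9,114/7) (7,117/7)]
4. After y ≤ 2: [(7,2) (7,1) (9,1) (9,2)]
5. Canonical ring: [(7,1) (9,1) (9,2) (7,2)]

Clipped polygon: [(7,1) (9,1) (9,2) (7,2)]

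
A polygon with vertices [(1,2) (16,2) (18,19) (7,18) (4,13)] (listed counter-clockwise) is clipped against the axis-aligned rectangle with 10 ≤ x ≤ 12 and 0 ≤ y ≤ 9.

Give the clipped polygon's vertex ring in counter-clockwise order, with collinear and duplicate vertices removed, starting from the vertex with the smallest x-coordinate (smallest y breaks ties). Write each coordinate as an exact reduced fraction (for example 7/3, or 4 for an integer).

1. After x ≥ 10: [(10,2) (16,2) (18,19) (10,201/11)]
2. After x ≤ 12: [(10,2) (12,2) (12,203/11) (10,201/11)]
3. After y ≥ 0: [(10,2) (12,2) (12,203/11) (10,201/11)]
4. After y ≤ 9: [(10,9) (10,2) (12,2) (12,9)]
5. Canonical ring: [(10,2) (12,2) (12,9) (10,9)]

Clipped polygon: [(10,2) (12,2) (12,9) (10,9)]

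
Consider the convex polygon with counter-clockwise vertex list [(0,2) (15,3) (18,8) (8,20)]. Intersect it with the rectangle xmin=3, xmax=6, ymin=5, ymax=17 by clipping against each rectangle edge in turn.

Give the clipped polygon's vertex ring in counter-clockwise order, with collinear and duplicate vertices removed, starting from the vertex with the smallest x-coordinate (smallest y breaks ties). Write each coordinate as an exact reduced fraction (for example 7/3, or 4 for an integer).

Clipped polygon: [(3,5) (6,5) (6,31/2) (3,35/4)]

1. After x ≥ 3: [(3,35/4) (3,11/5) (15,3) (18,8) (8,20)]
2. After x ≤ 6: [(6,31/2) (3,35/4) (3,11/5) (6,12/5)]
3. After y ≥ 5: [(6,5) (6,31/2) (3,35/4) (3,5)]
4. After y ≤ 17: [(6,5) (6,31/2) (3,35/4) (3,5)]
5. Canonical ring: [(3,5) (6,5) (6,31/2) (3,35/4)]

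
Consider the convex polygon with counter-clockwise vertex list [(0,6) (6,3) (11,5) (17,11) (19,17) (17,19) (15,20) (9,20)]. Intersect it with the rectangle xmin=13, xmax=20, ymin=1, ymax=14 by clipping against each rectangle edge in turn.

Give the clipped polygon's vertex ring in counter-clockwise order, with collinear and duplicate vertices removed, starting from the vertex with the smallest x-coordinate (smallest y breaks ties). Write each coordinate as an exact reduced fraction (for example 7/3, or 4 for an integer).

Clipped polygon: [(13,7) (17,11) (18,14) (13,14)]

1. After x ≥ 13: [(13,7) (17,11) (19,17) (17,19) (15,20) (13,20)]
2. After x ≤ 20: [(13,7) (17,11) (19,17) (17,19) (15,20) (13,20)]
3. After y ≥ 1: [(13,7) (17,11) (19,17) (17,19) (15,20) (13,20)]
4. After y ≤ 14: [(13,14) (13,7) (17,11) (18,14)]
5. Canonical ring: [(13,7) (17,11) (18,14) (13,14)]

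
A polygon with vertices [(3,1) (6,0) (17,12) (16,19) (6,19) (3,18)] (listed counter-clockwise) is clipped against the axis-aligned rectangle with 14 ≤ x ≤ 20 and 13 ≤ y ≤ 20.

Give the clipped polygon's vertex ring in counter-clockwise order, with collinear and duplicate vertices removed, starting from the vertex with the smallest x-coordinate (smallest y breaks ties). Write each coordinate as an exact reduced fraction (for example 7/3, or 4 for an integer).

Clipped polygon: [(14,13) (118/7,13) (16,19) (14,19)]

1. After x ≥ 14: [(14,96/11) (17,12) (16,19) (14,19)]
2. After x ≤ 20: [(14,96/11) (17,12) (16,19) (14,19)]
3. After y ≥ 13: [(14,13) (118/7,13) (16,19) (14,19)]
4. After y ≤ 20: [(14,13) (118/7,13) (16,19) (14,19)]
5. Canonical ring: [(14,13) (118/7,13) (16,19) (14,19)]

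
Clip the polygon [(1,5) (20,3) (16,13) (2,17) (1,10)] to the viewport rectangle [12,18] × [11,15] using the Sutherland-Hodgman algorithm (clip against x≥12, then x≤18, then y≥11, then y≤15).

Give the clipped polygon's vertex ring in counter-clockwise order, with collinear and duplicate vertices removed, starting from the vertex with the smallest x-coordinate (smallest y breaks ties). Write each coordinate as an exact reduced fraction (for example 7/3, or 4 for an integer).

1. After x ≥ 12: [(12,73/19) (20,3) (16,13) (12,99/7)]
2. After x ≤ 18: [(12,73/19) (18,61/19) (18,8) (16,13) (12,99/7)]
3. After y ≥ 11: [(12,11) (84/5,11) (16,13) (12,99/7)]
4. After y ≤ 15: [(12,11) (84/5,11) (16,13) (12,99/7)]
5. Canonical ring: [(12,11) (84/5,11) (16,13) (12,99/7)]

Clipped polygon: [(12,11) (84/5,11) (16,13) (12,99/7)]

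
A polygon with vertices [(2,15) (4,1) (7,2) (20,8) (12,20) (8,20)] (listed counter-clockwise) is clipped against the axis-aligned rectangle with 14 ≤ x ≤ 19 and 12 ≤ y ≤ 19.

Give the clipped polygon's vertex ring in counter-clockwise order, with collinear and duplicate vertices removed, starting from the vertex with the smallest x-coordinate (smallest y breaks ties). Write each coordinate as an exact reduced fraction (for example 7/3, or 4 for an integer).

1. After x ≥ 14: [(14,68/13) (20,8) (14,17)]
2. After x ≤ 19: [(14,68/13) (19,98/13) (19,19/2) (14,17)]
3. After y ≥ 12: [(14,12) (52/3,12) (14,17)]
4. After y ≤ 19: [(14,12) (52/3,12) (14,17)]
5. Canonical ring: [(14,12) (52/3,12) (14,17)]

Clipped polygon: [(14,12) (52/3,12) (14,17)]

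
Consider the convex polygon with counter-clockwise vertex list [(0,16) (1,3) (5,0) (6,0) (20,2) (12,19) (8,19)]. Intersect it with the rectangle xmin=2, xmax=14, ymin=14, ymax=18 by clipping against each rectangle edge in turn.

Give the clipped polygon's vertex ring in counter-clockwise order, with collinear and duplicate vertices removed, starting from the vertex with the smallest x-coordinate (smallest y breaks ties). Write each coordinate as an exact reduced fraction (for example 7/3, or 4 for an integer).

Clipped polygon: [(2,14) (14,14) (14,59/4) (212/17,18) (16/3,18) (2,67/4)]

1. After x ≥ 2: [(2,67/4) (2,9/4) (5,0) (6,0) (20,2) (12,19) (8,19)]
2. After x ≤ 14: [(2,67/4) (2,9/4) (5,0) (6,0) (14,8/7) (14,59/4) (12,19) (8,19)]
3. After y ≥ 14: [(2,67/4) (2,14) (14,14) (14,59/4) (12,19) (8,19)]
4. After y ≤ 18: [(16/3,18) (2,67/4) (2,14) (14,14) (14,59/4) (212/17,18)]
5. Canonical ring: [(2,14) (14,14) (14,59/4) (212/17,18) (16/3,18) (2,67/4)]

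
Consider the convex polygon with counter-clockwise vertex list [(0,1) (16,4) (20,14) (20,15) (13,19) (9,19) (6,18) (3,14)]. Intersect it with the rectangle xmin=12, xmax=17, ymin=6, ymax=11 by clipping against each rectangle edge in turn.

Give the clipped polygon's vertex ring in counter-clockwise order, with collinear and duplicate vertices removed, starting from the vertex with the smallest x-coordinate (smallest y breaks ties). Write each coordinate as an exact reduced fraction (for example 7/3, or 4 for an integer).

Clipped polygon: [(12,6) (84/5,6) (17,13/2) (17,11) (12,11)]

1. After x ≥ 12: [(12,13/4) (16,4) (20,14) (20,15) (13,19) (12,19)]
2. After x ≤ 17: [(12,13/4) (16,4) (17,13/2) (17,117/7) (13,19) (12,19)]
3. After y ≥ 6: [(12,6) (84/5,6) (17,13/2) (17,117/7) (13,19) (12,19)]
4. After y ≤ 11: [(12,11) (12,6) (84/5,6) (17,13/2) (17,11)]
5. Canonical ring: [(12,6) (84/5,6) (17,13/2) (17,11) (12,11)]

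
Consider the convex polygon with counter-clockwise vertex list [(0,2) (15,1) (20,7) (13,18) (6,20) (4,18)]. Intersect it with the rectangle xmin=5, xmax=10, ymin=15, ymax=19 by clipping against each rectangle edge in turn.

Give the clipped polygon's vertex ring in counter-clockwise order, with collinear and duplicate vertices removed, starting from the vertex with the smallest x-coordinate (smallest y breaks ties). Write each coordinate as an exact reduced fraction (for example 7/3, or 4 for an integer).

Clipped polygon: [(5,15) (10,15) (10,132/7) (19/2,19) (5,19)]

1. After x ≥ 5: [(5,5/3) (15,1) (20,7) (13,18) (6,20) (5,19)]
2. After x ≤ 10: [(5,5/3) (10,4/3) (10,132/7) (6,20) (5,19)]
3. After y ≥ 15: [(5,15) (10,15) (10,132/7) (6,20) (5,19)]
4. After y ≤ 19: [(5,15) (10,15) (10,132/7) (19/2,19) (5,19) (5,19)]
5. Canonical ring: [(5,15) (10,15) (10,132/7) (19/2,19) (5,19)]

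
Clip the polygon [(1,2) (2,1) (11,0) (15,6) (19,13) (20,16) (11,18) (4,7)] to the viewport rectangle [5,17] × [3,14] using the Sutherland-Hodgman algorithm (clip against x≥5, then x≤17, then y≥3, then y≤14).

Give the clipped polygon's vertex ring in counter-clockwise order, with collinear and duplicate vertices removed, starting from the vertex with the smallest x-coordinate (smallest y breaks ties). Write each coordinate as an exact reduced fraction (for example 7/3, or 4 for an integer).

1. After x ≥ 5: [(5,2/3) (11,0) (15,6) (19,13) (20,16) (11,18) (5,60/7)]
2. After x ≤ 17: [(5,2/3) (11,0) (15,6) (17,19/2) (17,50/3) (11,18) (5,60/7)]
3. After y ≥ 3: [(5,3) (13,3) (15,6) (17,19/2) (17,50/3) (11,18) (5,60/7)]
4. After y ≤ 14: [(5,3) (13,3) (15,6) (17,19/2) (17,14) (93/11,14) (5,60/7)]
5. Canonical ring: [(5,3) (13,3) (15,6) (17,19/2) (17,14) (93/11,14) (5,60/7)]

Clipped polygon: [(5,3) (13,3) (15,6) (17,19/2) (17,14) (93/11,14) (5,60/7)]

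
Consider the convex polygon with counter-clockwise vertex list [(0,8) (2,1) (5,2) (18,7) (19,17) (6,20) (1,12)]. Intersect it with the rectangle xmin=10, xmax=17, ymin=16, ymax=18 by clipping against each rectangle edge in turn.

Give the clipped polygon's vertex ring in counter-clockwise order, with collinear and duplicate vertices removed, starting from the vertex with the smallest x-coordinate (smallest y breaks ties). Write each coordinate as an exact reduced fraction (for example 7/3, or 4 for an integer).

1. After x ≥ 10: [(10,51/13) (18,7) (19,17) (10,248/13)]
2. After x ≤ 17: [(10,51/13) (17,86/13) (17,227/13) (10,248/13)]
3. After y ≥ 16: [(10,16) (17,16) (17,227/13) (10,248/13)]
4. After y ≤ 18: [(10,18) (10,16) (17,16) (17,227/13) (44/3,18)]
5. Canonical ring: [(10,16) (17,16) (17,227/13) (44/3,18) (10,18)]

Clipped polygon: [(10,16) (17,16) (17,227/13) (44/3,18) (10,18)]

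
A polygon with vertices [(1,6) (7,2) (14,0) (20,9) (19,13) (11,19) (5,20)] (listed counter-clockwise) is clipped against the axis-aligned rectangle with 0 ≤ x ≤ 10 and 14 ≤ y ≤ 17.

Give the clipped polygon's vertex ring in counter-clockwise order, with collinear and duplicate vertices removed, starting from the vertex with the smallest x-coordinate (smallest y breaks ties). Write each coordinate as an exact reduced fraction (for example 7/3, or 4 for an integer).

Clipped polygon: [(23/7,14) (10,14) (10,17) (29/7,17)]

1. After x ≥ 0: [(1,6) (7,2) (14,0) (20,9) (19,13) (11,19) (5,20)]
2. After x ≤ 10: [(1,6) (7,2) (10,8/7) (10,115/6) (5,20)]
3. After y ≥ 14: [(23/7,14) (10,14) (10,115/6) (5,20)]
4. After y ≤ 17: [(29/7,17) (23/7,14) (10,14) (10,17)]
5. Canonical ring: [(23/7,14) (10,14) (10,17) (29/7,17)]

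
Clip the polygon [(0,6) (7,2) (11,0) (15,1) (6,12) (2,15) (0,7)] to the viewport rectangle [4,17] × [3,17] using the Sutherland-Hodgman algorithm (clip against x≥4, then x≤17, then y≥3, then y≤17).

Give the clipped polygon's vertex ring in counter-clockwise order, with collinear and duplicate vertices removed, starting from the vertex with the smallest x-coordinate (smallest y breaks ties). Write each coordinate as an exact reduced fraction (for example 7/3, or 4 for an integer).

Clipped polygon: [(4,26/7) (21/4,3) (147/11,3) (6,12) (4,27/2)]

1. After x ≥ 4: [(4,26/7) (7,2) (11,0) (15,1) (6,12) (4,27/2)]
2. After x ≤ 17: [(4,26/7) (7,2) (11,0) (15,1) (6,12) (4,27/2)]
3. After y ≥ 3: [(4,26/7) (21/4,3) (147/11,3) (6,12) (4,27/2)]
4. After y ≤ 17: [(4,26/7) (21/4,3) (147/11,3) (6,12) (4,27/2)]
5. Canonical ring: [(4,26/7) (21/4,3) (147/11,3) (6,12) (4,27/2)]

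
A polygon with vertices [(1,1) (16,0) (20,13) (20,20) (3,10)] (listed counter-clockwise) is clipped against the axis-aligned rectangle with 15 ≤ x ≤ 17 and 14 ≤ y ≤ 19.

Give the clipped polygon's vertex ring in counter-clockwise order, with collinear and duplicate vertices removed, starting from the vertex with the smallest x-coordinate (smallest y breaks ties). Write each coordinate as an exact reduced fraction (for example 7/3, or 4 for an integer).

Clipped polygon: [(15,14) (17,14) (17,310/17) (15,290/17)]

1. After x ≥ 15: [(15,1/15) (16,0) (20,13) (20,20) (15,290/17)]
2. After x ≤ 17: [(15,1/15) (16,0) (17,13/4) (17,310/17) (15,290/17)]
3. After y ≥ 14: [(15,14) (17,14) (17,310/17) (15,290/17)]
4. After y ≤ 19: [(15,14) (17,14) (17,310/17) (15,290/17)]
5. Canonical ring: [(15,14) (17,14) (17,310/17) (15,290/17)]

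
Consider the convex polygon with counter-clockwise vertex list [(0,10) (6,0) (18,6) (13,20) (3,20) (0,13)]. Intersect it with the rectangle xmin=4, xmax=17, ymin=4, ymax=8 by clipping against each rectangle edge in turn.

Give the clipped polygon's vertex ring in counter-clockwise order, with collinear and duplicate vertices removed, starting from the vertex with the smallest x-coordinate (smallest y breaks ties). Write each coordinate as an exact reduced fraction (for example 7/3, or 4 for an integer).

1. After x ≥ 4: [(4,10/3) (6,0) (18,6) (13,20) (4,20)]
2. After x ≤ 17: [(4,10/3) (6,0) (17,11/2) (17,44/5) (13,20) (4,20)]
3. After y ≥ 4: [(4,4) (14,4) (17,11/2) (17,44/5) (13,20) (4,20)]
4. After y ≤ 8: [(4,8) (4,4) (14,4) (17,11/2) (17,8)]
5. Canonical ring: [(4,4) (14,4) (17,11/2) (17,8) (4,8)]

Clipped polygon: [(4,4) (14,4) (17,11/2) (17,8) (4,8)]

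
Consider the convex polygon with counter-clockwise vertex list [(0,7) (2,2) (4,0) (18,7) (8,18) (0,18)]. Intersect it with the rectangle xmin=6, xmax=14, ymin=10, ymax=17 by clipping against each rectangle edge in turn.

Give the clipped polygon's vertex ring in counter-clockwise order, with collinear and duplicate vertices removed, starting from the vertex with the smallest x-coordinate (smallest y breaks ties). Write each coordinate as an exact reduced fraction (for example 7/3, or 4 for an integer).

Clipped polygon: [(6,10) (14,10) (14,57/5) (98/11,17) (6,17)]

1. After x ≥ 6: [(6,1) (18,7) (8,18) (6,18)]
2. After x ≤ 14: [(6,1) (14,5) (14,57/5) (8,18) (6,18)]
3. After y ≥ 10: [(6,10) (14,10) (14,57/5) (8,18) (6,18)]
4. After y ≤ 17: [(6,17) (6,10) (14,10) (14,57/5) (98/11,17)]
5. Canonical ring: [(6,10) (14,10) (14,57/5) (98/11,17) (6,17)]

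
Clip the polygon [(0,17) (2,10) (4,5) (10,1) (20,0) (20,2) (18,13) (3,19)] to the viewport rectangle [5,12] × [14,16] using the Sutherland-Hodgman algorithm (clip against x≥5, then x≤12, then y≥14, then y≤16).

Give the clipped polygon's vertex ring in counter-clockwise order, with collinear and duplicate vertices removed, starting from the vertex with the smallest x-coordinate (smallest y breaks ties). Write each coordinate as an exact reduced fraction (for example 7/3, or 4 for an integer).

1. After x ≥ 5: [(5,13/3) (10,1) (20,0) (20,2) (18,13) (5,91/5)]
2. After x ≤ 12: [(5,13/3) (10,1) (12,4/5) (12,77/5) (5,91/5)]
3. After y ≥ 14: [(5,14) (12,14) (12,77/5) (5,91/5)]
4. After y ≤ 16: [(5,16) (5,14) (12,14) (12,77/5) (21/2,16)]
5. Canonical ring: [(5,14) (12,14) (12,77/5) (21/2,16) (5,16)]

Clipped polygon: [(5,14) (12,14) (12,77/5) (21/2,16) (5,16)]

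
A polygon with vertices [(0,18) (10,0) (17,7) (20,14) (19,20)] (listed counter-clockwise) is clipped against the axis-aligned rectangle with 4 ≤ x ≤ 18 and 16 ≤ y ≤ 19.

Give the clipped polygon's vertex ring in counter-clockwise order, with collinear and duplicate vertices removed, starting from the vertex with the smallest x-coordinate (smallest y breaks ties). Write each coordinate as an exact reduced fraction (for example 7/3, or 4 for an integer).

Clipped polygon: [(4,16) (18,16) (18,19) (19/2,19) (4,350/19)]

1. After x ≥ 4: [(4,350/19) (4,54/5) (10,0) (17,7) (20,14) (19,20)]
2. After x ≤ 18: [(18,378/19) (4,350/19) (4,54/5) (10,0) (17,7) (18,28/3)]
3. After y ≥ 16: [(18,16) (18,378/19) (4,350/19) (4,16)]
4. After y ≤ 19: [(18,16) (18,19) (19/2,19) (4,350/19) (4,16)]
5. Canonical ring: [(4,16) (18,16) (18,19) (19/2,19) (4,350/19)]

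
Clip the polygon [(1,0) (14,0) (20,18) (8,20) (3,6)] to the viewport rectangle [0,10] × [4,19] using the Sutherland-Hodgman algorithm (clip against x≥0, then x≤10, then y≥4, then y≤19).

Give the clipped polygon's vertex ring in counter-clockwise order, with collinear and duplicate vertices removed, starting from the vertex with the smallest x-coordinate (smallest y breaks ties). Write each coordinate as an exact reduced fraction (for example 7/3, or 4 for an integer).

1. After x ≥ 0: [(1,0) (14,0) (20,18) (8,20) (3,6)]
2. After x ≤ 10: [(1,0) (10,0) (10,59/3) (8,20) (3,6)]
3. After y ≥ 4: [(7/3,4) (10,4) (10,59/3) (8,20) (3,6)]
4. After y ≤ 19: [(7/3,4) (10,4) (10,19) (107/14,19) (3,6)]
5. Canonical ring: [(7/3,4) (10,4) (10,19) (107/14,19) (3,6)]

Clipped polygon: [(7/3,4) (10,4) (10,19) (107/14,19) (3,6)]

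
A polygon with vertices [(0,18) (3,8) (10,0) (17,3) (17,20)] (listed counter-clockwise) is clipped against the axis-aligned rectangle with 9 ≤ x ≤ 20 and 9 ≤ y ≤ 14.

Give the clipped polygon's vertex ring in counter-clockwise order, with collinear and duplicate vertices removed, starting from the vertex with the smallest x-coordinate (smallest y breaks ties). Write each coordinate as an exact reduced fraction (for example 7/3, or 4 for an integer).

1. After x ≥ 9: [(9,324/17) (9,8/7) (10,0) (17,3) (17,20)]
2. After x ≤ 20: [(9,324/17) (9,8/7) (10,0) (17,3) (17,20)]
3. After y ≥ 9: [(9,324/17) (9,9) (17,9) (17,20)]
4. After y ≤ 14: [(9,14) (9,9) (17,9) (17,14)]
5. Canonical ring: [(9,9) (17,9) (17,14) (9,14)]

Clipped polygon: [(9,9) (17,9) (17,14) (9,14)]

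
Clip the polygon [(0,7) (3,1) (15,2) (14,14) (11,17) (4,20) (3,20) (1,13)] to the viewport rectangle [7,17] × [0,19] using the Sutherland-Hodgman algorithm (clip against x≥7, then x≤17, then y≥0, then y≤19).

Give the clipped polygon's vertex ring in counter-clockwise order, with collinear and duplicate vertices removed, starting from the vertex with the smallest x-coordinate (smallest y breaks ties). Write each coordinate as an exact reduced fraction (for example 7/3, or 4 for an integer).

1. After x ≥ 7: [(7,4/3) (15,2) (14,14) (11,17) (7,131/7)]
2. After x ≤ 17: [(7,4/3) (15,2) (14,14) (11,17) (7,131/7)]
3. After y ≥ 0: [(7,4/3) (15,2) (14,14) (11,17) (7,131/7)]
4. After y ≤ 19: [(7,4/3) (15,2) (14,14) (11,17) (7,131/7)]
5. Canonical ring: [(7,4/3) (15,2) (14,14) (11,17) (7,131/7)]

Clipped polygon: [(7,4/3) (15,2) (14,14) (11,17) (7,131/7)]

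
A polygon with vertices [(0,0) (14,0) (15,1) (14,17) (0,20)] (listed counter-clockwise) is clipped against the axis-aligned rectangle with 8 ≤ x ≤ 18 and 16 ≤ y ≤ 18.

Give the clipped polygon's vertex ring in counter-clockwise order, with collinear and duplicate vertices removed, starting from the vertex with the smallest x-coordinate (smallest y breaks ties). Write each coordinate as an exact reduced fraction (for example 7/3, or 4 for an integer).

Clipped polygon: [(8,16) (225/16,16) (14,17) (28/3,18) (8,18)]

1. After x ≥ 8: [(8,0) (14,0) (15,1) (14,17) (8,128/7)]
2. After x ≤ 18: [(8,0) (14,0) (15,1) (14,17) (8,128/7)]
3. After y ≥ 16: [(8,16) (225/16,16) (14,17) (8,128/7)]
4. After y ≤ 18: [(8,18) (8,16) (225/16,16) (14,17) (28/3,18)]
5. Canonical ring: [(8,16) (225/16,16) (14,17) (28/3,18) (8,18)]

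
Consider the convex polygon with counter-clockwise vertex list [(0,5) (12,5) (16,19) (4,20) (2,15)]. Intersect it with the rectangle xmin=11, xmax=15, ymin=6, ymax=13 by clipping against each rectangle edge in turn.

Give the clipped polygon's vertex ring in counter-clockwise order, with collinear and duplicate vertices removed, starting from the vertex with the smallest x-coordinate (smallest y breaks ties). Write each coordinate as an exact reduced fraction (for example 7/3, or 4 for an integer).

Clipped polygon: [(11,6) (86/7,6) (100/7,13) (11,13)]

1. After x ≥ 11: [(11,5) (12,5) (16,19) (11,233/12)]
2. After x ≤ 15: [(11,5) (12,5) (15,31/2) (15,229/12) (11,233/12)]
3. After y ≥ 6: [(11,6) (86/7,6) (15,31/2) (15,229/12) (11,233/12)]
4. After y ≤ 13: [(11,13) (11,6) (86/7,6) (100/7,13)]
5. Canonical ring: [(11,6) (86/7,6) (100/7,13) (11,13)]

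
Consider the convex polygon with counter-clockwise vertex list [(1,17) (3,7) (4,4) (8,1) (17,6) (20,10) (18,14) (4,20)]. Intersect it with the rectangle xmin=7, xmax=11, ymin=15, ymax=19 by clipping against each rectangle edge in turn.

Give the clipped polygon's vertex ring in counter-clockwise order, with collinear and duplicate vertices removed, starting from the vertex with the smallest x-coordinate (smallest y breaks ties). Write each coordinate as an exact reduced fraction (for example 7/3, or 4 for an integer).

Clipped polygon: [(7,15) (11,15) (11,17) (7,131/7)]

1. After x ≥ 7: [(7,7/4) (8,1) (17,6) (20,10) (18,14) (7,131/7)]
2. After x ≤ 11: [(7,7/4) (8,1) (11,8/3) (11,17) (7,131/7)]
3. After y ≥ 15: [(7,15) (11,15) (11,17) (7,131/7)]
4. After y ≤ 19: [(7,15) (11,15) (11,17) (7,131/7)]
5. Canonical ring: [(7,15) (11,15) (11,17) (7,131/7)]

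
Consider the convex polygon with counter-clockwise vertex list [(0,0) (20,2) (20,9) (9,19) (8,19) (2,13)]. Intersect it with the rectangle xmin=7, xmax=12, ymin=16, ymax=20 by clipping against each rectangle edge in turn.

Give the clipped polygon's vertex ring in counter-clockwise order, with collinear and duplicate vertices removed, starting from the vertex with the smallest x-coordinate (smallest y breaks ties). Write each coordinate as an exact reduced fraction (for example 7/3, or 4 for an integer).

Clipped polygon: [(7,16) (12,16) (12,179/11) (9,19) (8,19) (7,18)]

1. After x ≥ 7: [(7,7/10) (20,2) (20,9) (9,19) (8,19) (7,18)]
2. After x ≤ 12: [(7,7/10) (12,6/5) (12,179/11) (9,19) (8,19) (7,18)]
3. After y ≥ 16: [(7,16) (12,16) (12,179/11) (9,19) (8,19) (7,18)]
4. After y ≤ 20: [(7,16) (12,16) (12,179/11) (9,19) (8,19) (7,18)]
5. Canonical ring: [(7,16) (12,16) (12,179/11) (9,19) (8,19) (7,18)]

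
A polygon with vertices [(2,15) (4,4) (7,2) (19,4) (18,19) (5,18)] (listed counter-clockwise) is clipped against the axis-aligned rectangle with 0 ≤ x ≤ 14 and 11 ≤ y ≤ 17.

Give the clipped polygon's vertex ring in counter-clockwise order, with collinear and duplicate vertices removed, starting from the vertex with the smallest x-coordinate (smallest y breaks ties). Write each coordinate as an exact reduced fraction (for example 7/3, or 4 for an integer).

Clipped polygon: [(2,15) (30/11,11) (14,11) (14,17) (4,17)]

1. After x ≥ 0: [(2,15) (4,4) (7,2) (19,4) (18,19) (5,18)]
2. After x ≤ 14: [(2,15) (4,4) (7,2) (14,19/6) (14,243/13) (5,18)]
3. After y ≥ 11: [(2,15) (30/11,11) (14,11) (14,243/13) (5,18)]
4. After y ≤ 17: [(4,17) (2,15) (30/11,11) (14,11) (14,17)]
5. Canonical ring: [(2,15) (30/11,11) (14,11) (14,17) (4,17)]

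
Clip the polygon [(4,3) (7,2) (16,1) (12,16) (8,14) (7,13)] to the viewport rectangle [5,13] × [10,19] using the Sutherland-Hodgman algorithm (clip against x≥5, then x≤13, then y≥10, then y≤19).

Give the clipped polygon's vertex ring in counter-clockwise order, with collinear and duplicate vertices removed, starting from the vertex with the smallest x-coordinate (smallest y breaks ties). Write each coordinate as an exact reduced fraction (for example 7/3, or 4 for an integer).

Clipped polygon: [(61/10,10) (13,10) (13,49/4) (12,16) (8,14) (7,13)]

1. After x ≥ 5: [(5,19/3) (5,8/3) (7,2) (16,1) (12,16) (8,14) (7,13)]
2. After x ≤ 13: [(5,19/3) (5,8/3) (7,2) (13,4/3) (13,49/4) (12,16) (8,14) (7,13)]
3. After y ≥ 10: [(61/10,10) (13,10) (13,49/4) (12,16) (8,14) (7,13)]
4. After y ≤ 19: [(61/10,10) (13,10) (13,49/4) (12,16) (8,14) (7,13)]
5. Canonical ring: [(61/10,10) (13,10) (13,49/4) (12,16) (8,14) (7,13)]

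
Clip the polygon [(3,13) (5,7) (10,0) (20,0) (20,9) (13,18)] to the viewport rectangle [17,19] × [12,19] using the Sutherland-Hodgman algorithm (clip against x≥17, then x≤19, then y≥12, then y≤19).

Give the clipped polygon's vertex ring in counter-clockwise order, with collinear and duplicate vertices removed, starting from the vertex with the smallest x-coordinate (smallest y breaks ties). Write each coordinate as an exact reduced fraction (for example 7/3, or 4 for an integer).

Clipped polygon: [(17,12) (53/3,12) (17,90/7)]

1. After x ≥ 17: [(17,0) (20,0) (20,9) (17,90/7)]
2. After x ≤ 19: [(17,0) (19,0) (19,72/7) (17,90/7)]
3. After y ≥ 12: [(17,12) (53/3,12) (17,90/7)]
4. After y ≤ 19: [(17,12) (53/3,12) (17,90/7)]
5. Canonical ring: [(17,12) (53/3,12) (17,90/7)]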